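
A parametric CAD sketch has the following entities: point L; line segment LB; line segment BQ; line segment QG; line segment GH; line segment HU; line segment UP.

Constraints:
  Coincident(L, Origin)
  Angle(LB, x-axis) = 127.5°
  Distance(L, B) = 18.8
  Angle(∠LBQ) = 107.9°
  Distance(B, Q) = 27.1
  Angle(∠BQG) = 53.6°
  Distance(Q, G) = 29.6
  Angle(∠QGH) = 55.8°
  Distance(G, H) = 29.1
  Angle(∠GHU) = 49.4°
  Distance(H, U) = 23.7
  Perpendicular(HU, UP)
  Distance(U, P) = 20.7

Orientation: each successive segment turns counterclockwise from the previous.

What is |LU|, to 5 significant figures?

30.614

L is at the origin; LB runs at 127.5° with length 18.8, so B = (-11.445, 14.915). ∠LBQ = 107.9° gives BQ at -160.40° from the x-axis; with |BQ| = 27.1, Q = (-36.974, 5.8243). ∠BQG = 53.6° gives QG at -34.000° from the x-axis; with |QG| = 29.6, G = (-12.435, -10.728). ∠QGH = 55.8° gives GH at 90.200° from the x-axis; with |GH| = 29.1, H = (-12.537, 18.372). ∠GHU = 49.4° gives HU at -139.20° from the x-axis; with |HU| = 23.7, U = (-30.477, 2.8859). Then |LU| = |U − L| = 30.614.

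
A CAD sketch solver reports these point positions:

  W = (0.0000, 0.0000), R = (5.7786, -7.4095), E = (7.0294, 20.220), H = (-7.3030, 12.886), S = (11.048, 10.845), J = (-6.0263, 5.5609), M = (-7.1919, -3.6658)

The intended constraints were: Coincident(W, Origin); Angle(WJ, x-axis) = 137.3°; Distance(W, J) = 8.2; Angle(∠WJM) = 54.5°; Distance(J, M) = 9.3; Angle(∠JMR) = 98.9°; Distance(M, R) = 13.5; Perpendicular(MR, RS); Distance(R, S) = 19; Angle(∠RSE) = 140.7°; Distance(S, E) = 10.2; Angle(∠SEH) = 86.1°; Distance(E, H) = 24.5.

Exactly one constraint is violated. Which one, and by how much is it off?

Distance(E, H) = 24.5 — off by 8.40.

W = (0.00, 0.00) ✓; WJ at 137.3° ✓; |WJ| = 8.200 ✓; ∠WJM = 54.50° ✓; |JM| = 9.300 ✓; ∠JMR = 98.90° ✓; |MR| = 13.50 ✓; ∠(MR, RS) = 90.00° ✓; |RS| = 19.00 ✓; ∠RSE = 140.7° ✓; |SE| = 10.20 ✓; ∠SEH = 86.10° ✓; |EH| = 16.10 ✗.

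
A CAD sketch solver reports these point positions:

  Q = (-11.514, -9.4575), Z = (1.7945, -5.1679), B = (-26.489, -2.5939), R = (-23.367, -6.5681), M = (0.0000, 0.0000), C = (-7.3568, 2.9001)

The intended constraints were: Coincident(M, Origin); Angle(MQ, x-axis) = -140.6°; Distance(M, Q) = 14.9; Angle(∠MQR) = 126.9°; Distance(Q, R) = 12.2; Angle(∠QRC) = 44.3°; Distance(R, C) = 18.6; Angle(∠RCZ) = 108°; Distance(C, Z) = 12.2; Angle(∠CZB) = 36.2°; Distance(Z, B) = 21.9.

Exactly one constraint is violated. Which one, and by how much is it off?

Distance(Z, B) = 21.9 — off by 6.50.

M = (0.00, 0.00) ✓; MQ at -140.6° ✓; |MQ| = 14.90 ✓; ∠MQR = 126.9° ✓; |QR| = 12.20 ✓; ∠QRC = 44.30° ✓; |RC| = 18.60 ✓; ∠RCZ = 108.0° ✓; |CZ| = 12.20 ✓; ∠CZB = 36.20° ✓; |ZB| = 28.40 ✗.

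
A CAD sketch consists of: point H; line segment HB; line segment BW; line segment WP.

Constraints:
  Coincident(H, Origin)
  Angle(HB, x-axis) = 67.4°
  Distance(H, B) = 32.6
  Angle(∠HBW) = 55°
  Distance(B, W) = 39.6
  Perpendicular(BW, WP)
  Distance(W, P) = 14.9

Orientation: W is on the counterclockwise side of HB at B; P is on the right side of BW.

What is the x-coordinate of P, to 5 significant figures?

-29.348

∠HBW = 55.0°, so BW runs at 67.4° + (180° − 55.0°) = 192.40° from the x-axis; with |BW| = 39.6, W = B + 39.6·(cos 192.40°, sin 192.40°) = (-26.148, 21.593). BW is perpendicular to WP; with |WP| = 14.9 on the right of BW, P = W + 14.9·(-0.21474, 0.97667) = (-29.348, 36.146). So P.x = -29.348.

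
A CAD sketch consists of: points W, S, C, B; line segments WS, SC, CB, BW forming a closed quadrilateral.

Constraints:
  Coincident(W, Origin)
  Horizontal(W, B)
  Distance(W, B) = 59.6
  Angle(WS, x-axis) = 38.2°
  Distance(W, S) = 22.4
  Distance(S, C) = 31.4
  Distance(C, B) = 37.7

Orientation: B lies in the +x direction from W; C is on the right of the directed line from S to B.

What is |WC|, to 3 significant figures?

30.5

Checks: W = (0.00, 0.00) ✓; |SC| = 31.40 ✓; |CB| = 37.70 ✓.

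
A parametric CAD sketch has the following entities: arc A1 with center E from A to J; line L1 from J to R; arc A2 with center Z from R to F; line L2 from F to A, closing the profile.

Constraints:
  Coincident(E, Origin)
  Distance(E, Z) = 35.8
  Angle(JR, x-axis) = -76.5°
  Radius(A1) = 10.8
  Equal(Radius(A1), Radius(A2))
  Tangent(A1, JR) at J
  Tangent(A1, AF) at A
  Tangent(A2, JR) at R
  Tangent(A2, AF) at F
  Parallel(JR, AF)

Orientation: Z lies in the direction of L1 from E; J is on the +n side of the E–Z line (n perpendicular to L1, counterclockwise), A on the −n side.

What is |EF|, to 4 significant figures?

37.39

Tangency of A1 to both parallel lines with radius 10.8 puts J and A at E ± 10.8·n: J = (10.50, 2.521), A = (-10.50, -2.521). Equal radii place R and F the same way about Z: R = Z + 10.8·n = (18.86, -32.29), F = Z − 10.8·n = (-2.144, -37.33). Then |EF| = |F − E| = 37.39.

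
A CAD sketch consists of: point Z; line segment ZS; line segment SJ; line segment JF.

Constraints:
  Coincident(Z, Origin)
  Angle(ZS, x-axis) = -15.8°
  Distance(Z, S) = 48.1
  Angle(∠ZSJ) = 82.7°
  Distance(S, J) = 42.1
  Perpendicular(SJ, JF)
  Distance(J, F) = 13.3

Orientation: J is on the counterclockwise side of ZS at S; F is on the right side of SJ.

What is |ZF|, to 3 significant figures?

70.8

Z is at the origin; ZS runs at -15.8° with length 48.1, so S = 48.1·(cos -15.8°, sin -15.8°) = (46.3, -13.1). ∠ZSJ = 82.7°, so SJ runs at -15.8° + (180° − 82.7°) = 81.5° from the x-axis; with |SJ| = 42.1, J = S + 42.1·(cos 81.5°, sin 81.5°) = (52.5, 28.5). SJ ⟂ JF; with |JF| = 13.3 on the right of SJ, F = J + 13.3·(0.989, -0.148) = (65.7, 26.6). Then |ZF| = |F − Z| = 70.8.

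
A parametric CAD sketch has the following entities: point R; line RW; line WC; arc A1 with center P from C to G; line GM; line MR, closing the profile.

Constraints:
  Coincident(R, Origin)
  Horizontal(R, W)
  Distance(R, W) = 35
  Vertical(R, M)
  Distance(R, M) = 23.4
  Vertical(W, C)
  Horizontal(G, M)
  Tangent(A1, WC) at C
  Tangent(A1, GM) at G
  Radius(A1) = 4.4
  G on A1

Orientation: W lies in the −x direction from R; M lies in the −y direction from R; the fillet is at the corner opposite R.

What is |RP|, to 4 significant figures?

36.02

R is at the origin; R and W share the same y with |RW| = 35.0 and W on the −x side, so W = (-35.00, 0.000). RM is vertical with |RM| = 23.4 and M on the −y side, so M = (0.000, -23.40). The virtual corner opposite R is at (-35.00, -23.40). Tangency of A1 to WC means the radius PC is perpendicular to WC and tangency of A1 to GM means the radius PG is perpendicular to GM, with radius 4.4, so the center P sits 4.4 in from both sides at P = (-30.60, -19.00). Then |RP| = |P − R| = 36.02.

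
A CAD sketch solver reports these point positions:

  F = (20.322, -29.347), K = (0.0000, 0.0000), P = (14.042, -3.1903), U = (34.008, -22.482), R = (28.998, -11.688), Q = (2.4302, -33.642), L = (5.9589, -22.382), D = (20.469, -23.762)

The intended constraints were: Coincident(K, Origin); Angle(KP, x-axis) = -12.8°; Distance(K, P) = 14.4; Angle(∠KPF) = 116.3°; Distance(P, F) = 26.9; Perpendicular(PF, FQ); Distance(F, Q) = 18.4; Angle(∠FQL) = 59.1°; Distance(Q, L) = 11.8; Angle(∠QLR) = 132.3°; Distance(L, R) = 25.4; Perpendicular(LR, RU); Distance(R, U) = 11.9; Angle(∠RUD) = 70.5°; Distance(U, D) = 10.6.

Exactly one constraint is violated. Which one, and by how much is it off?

Distance(U, D) = 10.6 — off by 3.00.

K = (0.00, 0.00) ✓; KP at -12.80° ✓; |KP| = 14.40 ✓; ∠KPF = 116.3° ✓; |PF| = 26.90 ✓; ∠(PF, FQ) = 90.00° ✓; |FQ| = 18.40 ✓; ∠FQL = 59.10° ✓; |QL| = 11.80 ✓; ∠QLR = 132.3° ✓; |LR| = 25.40 ✓; ∠(LR, RU) = 90.00° ✓; |RU| = 11.90 ✓; ∠RUD = 70.50° ✓; |UD| = 13.60 ✗.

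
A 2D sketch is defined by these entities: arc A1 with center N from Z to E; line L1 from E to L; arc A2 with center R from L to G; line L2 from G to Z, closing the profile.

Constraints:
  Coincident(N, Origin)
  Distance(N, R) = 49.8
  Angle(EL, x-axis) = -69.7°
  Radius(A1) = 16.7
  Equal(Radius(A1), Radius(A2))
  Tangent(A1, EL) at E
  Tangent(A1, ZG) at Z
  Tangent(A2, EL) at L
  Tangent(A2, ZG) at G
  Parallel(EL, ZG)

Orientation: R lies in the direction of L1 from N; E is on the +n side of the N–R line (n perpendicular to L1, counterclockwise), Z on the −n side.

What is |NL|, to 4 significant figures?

52.53

The slot axis is L1's direction at -69.7°, so u = (cos -69.7°, sin -69.7°) = (0.3469, -0.9379) and n = (−sin -69.7°, cos -69.7°) = (0.9379, 0.3469). N is at the origin and R lies 49.8 along u from N, so R = 49.8·u = (17.28, -46.71). Tangency of A1 to both parallel lines with radius 16.7 puts E and Z at N ± 16.7·n: E = (15.66, 5.794), Z = (-15.66, -5.794). Equal radii place L and G the same way about R: L = R + 16.7·n = (32.94, -40.91), G = R − 16.7·n = (1.615, -52.50). Then |NL| = |L − N| = 52.53.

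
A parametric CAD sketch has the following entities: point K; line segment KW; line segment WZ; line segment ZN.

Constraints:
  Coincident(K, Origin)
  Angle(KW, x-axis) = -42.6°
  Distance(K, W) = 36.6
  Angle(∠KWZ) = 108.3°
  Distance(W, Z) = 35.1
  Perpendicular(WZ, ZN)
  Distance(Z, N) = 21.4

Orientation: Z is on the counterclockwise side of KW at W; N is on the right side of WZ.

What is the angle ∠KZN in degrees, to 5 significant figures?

126.72°

K is at the origin; KW runs at -42.6° with length 36.6, so W = 36.6·(cos -42.6°, sin -42.6°) = (26.941, -24.774). ∠KWZ = 108.3°, so WZ runs at -42.6° + (180° − 108.3°) = 29.100° from the x-axis; with |WZ| = 35.1, Z = W + 35.1·(cos 29.100°, sin 29.100°) = (57.611, -7.7033). The perpendicularity gives ZN at right angles to WZ; with |ZN| = 21.4 on the right of WZ, N = Z + 21.4·(0.48634, -0.87377) = (68.018, -26.402). Then cos ∠KZN = ZK·ZN / (|ZK||ZN|), giving 126.72°.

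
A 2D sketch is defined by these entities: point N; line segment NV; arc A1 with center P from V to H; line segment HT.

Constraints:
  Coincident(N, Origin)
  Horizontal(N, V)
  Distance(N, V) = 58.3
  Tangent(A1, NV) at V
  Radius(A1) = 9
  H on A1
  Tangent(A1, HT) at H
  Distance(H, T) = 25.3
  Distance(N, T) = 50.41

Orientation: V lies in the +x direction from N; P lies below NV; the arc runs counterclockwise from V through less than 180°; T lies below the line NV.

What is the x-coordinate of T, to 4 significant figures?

40.91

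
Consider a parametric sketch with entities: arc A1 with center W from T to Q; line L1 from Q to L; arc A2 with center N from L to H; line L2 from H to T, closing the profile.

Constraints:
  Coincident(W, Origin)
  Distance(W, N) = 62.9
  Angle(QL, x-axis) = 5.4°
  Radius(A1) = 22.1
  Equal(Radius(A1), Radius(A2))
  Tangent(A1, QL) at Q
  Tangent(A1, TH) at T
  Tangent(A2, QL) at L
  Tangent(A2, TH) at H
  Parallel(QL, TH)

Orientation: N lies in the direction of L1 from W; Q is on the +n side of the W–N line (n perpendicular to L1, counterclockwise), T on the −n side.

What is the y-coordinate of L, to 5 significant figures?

27.921

Tangency of A1 to both parallel lines with radius 22.1 puts Q and T at W ± 22.1·n: Q = (-2.0798, 22.002), T = (2.0798, -22.002). Equal radii place L and H the same way about N: L = N + 22.1·n = (60.541, 27.921), H = N − 22.1·n = (64.701, -16.083). So L.y = 27.921.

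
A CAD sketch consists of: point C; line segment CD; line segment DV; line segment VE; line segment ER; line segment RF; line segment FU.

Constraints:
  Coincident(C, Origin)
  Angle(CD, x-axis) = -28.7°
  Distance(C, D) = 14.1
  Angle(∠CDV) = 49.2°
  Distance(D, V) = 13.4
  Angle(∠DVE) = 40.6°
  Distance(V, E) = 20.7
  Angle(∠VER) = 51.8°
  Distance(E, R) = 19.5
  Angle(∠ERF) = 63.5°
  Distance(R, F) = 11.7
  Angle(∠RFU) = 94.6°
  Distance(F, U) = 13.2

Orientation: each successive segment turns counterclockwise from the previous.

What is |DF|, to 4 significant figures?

7.647

C is at the origin; CD runs at -28.7° with length 14.1, so D = (12.37, -6.771). ∠CDV = 49.2° gives DV at 102.1° from the x-axis; with |DV| = 13.4, V = (9.559, 6.331). ∠DVE = 40.6° gives VE at -118.5° from the x-axis; with |VE| = 20.7, E = (-0.3183, -11.86). ∠VER = 51.8° gives ER at 9.700° from the x-axis; with |ER| = 19.5, R = (18.90, -8.575). ∠ERF = 63.5° gives RF at 126.2° from the x-axis; with |RF| = 11.7, F = (11.99, 0.8666). Then |DF| = |F − D| = 7.647.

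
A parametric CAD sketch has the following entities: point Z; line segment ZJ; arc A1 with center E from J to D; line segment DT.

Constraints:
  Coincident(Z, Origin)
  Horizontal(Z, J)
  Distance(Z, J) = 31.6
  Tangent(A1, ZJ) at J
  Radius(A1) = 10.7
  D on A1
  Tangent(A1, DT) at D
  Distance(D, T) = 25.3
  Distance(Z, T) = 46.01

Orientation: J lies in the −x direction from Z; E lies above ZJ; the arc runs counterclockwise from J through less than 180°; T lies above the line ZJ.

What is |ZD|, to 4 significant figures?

24.78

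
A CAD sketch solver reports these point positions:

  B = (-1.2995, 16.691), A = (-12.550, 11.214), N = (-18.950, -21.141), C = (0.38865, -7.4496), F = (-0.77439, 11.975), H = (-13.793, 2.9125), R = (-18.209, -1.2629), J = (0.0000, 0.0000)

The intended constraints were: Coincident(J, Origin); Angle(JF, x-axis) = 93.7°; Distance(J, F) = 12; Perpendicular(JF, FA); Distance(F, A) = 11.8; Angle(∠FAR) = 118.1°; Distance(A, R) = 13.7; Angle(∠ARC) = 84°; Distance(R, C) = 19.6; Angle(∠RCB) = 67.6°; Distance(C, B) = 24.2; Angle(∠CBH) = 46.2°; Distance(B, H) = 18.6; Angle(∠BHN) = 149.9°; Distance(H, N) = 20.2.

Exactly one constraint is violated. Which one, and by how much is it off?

Distance(H, N) = 20.2 — off by 4.40.

J = (0.00, 0.00) ✓; JF at 93.70° ✓; |JF| = 12.00 ✓; ∠(JF, FA) = 90.00° ✓; |FA| = 11.80 ✓; ∠FAR = 118.1° ✓; |AR| = 13.70 ✓; ∠ARC = 84.00° ✓; |RC| = 19.60 ✓; ∠RCB = 67.60° ✓; |CB| = 24.20 ✓; ∠CBH = 46.20° ✓; |BH| = 18.60 ✓; ∠BHN = 149.9° ✓; |HN| = 24.60 ✗.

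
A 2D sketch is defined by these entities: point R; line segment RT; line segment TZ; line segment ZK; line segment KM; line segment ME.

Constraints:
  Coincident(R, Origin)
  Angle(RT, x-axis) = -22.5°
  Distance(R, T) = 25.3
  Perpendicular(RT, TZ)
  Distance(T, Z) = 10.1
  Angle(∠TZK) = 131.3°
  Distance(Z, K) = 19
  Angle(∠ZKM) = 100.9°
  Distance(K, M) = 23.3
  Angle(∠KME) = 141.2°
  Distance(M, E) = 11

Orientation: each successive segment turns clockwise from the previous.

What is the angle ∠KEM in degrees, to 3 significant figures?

26.6°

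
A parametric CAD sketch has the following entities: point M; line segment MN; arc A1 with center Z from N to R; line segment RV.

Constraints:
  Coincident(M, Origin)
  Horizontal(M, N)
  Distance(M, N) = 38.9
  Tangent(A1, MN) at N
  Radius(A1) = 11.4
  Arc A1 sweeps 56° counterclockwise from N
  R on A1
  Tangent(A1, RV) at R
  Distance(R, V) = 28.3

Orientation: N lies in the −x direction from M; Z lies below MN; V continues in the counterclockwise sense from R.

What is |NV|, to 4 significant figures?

38.08

M is at the origin; M and N share the same y with |MN| = 38.9 and N on the −x side, so N = (-38.90, 0.000). A1 meets MN tangentially, so ZN is at right angles to MN, so Z = N + (0, -11.4) = (-38.90, -11.40). On A1, N sits at bearing 90° from Z; a 56° counterclockwise sweep puts R at bearing 146°, so R = Z + 11.4·(cos 146°, sin 146°) = (-48.35, -5.025). A1 meets RV tangentially, so ZR is at right angles to RV, so RV runs along (−sin 146°, cos 146°); with |RV| = 28.3, V = (-64.18, -28.49). Then |NV| = |V − N| = 38.08.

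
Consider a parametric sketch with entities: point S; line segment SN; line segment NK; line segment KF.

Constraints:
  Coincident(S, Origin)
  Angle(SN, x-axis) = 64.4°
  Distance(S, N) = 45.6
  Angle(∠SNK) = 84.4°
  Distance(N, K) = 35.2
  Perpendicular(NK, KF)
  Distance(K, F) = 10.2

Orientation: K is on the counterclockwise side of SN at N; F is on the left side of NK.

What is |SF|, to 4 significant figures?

46.73

∠SNK = 84.4°, so NK runs at 64.4° + (180° − 84.4°) = 160.0° from the x-axis; with |NK| = 35.2, K = N + 35.2·(cos 160.0°, sin 160.0°) = (-13.37, 53.16). NK is perpendicular to KF; with |KF| = 10.2 on the left of NK, F = K + 10.2·(-0.3420, -0.9397) = (-16.86, 43.58). Then |SF| = |F − S| = 46.73.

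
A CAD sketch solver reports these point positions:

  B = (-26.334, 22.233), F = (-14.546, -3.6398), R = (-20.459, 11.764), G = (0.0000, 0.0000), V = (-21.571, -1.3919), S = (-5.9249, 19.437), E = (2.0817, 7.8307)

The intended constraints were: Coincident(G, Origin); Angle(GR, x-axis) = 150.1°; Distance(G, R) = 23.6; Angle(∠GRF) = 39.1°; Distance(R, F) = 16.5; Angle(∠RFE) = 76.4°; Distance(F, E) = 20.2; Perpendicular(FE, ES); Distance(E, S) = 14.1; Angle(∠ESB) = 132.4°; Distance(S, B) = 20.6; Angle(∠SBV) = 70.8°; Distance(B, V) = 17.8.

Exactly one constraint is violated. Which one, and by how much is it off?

Distance(B, V) = 17.8 — off by 6.30.

G = (0.00, 0.00) ✓; GR at 150.1° ✓; |GR| = 23.60 ✓; ∠GRF = 39.10° ✓; |RF| = 16.50 ✓; ∠RFE = 76.40° ✓; |FE| = 20.20 ✓; ∠(FE, ES) = 90.00° ✓; |ES| = 14.10 ✓; ∠ESB = 132.4° ✓; |SB| = 20.60 ✓; ∠SBV = 70.80° ✓; |BV| = 24.10 ✗.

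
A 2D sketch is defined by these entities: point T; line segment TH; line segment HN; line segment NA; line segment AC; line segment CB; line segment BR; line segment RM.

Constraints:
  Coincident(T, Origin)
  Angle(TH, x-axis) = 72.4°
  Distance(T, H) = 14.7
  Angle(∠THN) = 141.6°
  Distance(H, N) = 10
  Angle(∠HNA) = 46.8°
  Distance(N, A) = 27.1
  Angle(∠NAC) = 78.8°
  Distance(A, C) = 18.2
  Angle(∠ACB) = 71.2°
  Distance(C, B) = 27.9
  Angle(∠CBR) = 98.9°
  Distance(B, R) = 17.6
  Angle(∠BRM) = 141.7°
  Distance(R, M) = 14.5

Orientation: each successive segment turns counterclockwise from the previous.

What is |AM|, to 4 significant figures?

21.79

∠CBR = 98.9° gives BR at 175.1° from the x-axis; with |BR| = 17.6, R = (-12.87, 23.69). ∠BRM = 141.7° gives RM at -146.6° from the x-axis; with |RM| = 14.5, M = (-24.98, 15.71). Then |AM| = |M − A| = 21.79.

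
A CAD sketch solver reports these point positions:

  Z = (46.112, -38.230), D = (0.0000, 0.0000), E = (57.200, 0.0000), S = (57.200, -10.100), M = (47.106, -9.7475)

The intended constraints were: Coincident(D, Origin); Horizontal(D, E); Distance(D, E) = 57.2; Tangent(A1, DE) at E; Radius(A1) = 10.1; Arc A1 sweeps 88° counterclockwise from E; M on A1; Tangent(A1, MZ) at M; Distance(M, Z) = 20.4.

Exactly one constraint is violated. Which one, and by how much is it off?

Distance(M, Z) = 20.4 — off by 8.10.

D = (0.00, 0.00) ✓; D.y = 0.00, E.y = 0.00 ✓; |DE| = 57.20 ✓; ∠(SE, ED) = 90.00° ✓; |SE| = 10.10 ✓; bearing(S→M) − bearing(S→E) = 88.00° ✓; |SM| = 10.10 ✓; ∠(SM, MZ) = 90.00° ✓; |MZ| = 28.50 ✗.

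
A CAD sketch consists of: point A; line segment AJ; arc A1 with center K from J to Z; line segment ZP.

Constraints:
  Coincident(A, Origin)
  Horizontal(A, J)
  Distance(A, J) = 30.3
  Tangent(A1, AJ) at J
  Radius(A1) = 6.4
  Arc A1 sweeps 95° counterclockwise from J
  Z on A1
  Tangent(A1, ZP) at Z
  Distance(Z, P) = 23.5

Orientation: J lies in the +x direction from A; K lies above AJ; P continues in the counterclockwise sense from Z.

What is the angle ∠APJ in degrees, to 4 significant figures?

40.64°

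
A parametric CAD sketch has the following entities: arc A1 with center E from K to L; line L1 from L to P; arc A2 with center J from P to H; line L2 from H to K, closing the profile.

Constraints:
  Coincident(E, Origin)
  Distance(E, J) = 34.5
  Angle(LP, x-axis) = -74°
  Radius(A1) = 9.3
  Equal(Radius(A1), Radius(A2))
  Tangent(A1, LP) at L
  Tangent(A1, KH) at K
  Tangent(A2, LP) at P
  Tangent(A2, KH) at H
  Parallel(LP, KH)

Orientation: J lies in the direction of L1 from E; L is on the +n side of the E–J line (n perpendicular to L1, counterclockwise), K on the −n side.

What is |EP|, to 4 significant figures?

35.73

The slot axis is L1's direction at -74.0°, so u = (cos -74.0°, sin -74.0°) = (0.2756, -0.9613) and n = (−sin -74.0°, cos -74.0°) = (0.9613, 0.2756). E is at the origin and J lies 34.5 along u from E, so J = 34.5·u = (9.509, -33.16). Tangency of A1 to both parallel lines with radius 9.3 puts L and K at E ± 9.3·n: L = (8.940, 2.563), K = (-8.940, -2.563). Equal radii place P and H the same way about J: P = J + 9.3·n = (18.45, -30.60), H = J − 9.3·n = (0.5698, -35.73). Then |EP| = |P − E| = 35.73.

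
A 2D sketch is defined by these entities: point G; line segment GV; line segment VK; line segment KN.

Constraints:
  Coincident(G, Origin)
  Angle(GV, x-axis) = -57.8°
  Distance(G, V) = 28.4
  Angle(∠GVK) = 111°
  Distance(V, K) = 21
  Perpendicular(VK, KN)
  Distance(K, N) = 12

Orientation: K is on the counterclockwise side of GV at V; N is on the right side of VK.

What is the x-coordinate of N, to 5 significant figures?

38.065

G is at the origin; GV runs at -57.8° with length 28.4, so V = 28.4·(cos -57.8°, sin -57.8°) = (15.134, -24.032). ∠GVK = 111.0°, so VK runs at -57.8° + (180° − 111.0°) = 11.200° from the x-axis; with |VK| = 21.0, K = V + 21.0·(cos 11.200°, sin 11.200°) = (35.734, -19.953). The perpendicularity gives KN at right angles to VK; with |KN| = 12.0 on the right of VK, N = K + 12.0·(0.19423, -0.98096) = (38.065, -31.724). So N.x = 38.065.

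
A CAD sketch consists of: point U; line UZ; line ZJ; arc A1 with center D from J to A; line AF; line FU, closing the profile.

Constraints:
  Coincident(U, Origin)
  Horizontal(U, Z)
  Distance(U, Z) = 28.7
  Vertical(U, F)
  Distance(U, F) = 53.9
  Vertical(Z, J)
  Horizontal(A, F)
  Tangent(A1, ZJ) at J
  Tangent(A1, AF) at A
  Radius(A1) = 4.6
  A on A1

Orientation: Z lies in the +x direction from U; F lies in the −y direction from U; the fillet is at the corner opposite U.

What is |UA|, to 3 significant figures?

59.0

U is at the origin; U and Z share the same y with |UZ| = 28.7 and Z on the +x side, so Z = (28.7, 0.00). UF is vertical with |UF| = 53.9 and F on the −y side, so F = (0.00, -53.9). The virtual corner opposite U is at (28.7, -53.9). Tangency of A1 to ZJ means the radius DJ is perpendicular to ZJ and A1 meets AF tangentially, so DA is at right angles to AF, with radius 4.6, so the center D sits 4.6 in from both sides at D = (24.1, -49.3). That places the tangent points at J = (28.7, -49.3) on ZJ and A = (24.1, -53.9) on AF. Then |UA| = |A − U| = 59.0.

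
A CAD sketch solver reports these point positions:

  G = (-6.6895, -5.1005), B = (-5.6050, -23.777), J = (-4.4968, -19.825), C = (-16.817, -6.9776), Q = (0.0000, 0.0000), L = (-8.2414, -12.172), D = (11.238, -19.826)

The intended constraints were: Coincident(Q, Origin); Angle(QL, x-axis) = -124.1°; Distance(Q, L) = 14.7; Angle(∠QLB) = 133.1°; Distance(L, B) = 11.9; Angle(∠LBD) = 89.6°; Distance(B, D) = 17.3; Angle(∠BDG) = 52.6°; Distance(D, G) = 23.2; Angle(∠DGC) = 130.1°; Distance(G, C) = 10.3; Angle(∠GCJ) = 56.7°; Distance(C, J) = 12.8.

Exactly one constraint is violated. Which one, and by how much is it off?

Distance(C, J) = 12.8 — off by 5.00.

Q = (0.00, 0.00) ✓; QL at -124.1° ✓; |QL| = 14.70 ✓; ∠QLB = 133.1° ✓; |LB| = 11.90 ✓; ∠LBD = 89.60° ✓; |BD| = 17.30 ✓; ∠BDG = 52.60° ✓; |DG| = 23.20 ✓; ∠DGC = 130.1° ✓; |GC| = 10.30 ✓; ∠GCJ = 56.70° ✓; |CJ| = 17.80 ✗.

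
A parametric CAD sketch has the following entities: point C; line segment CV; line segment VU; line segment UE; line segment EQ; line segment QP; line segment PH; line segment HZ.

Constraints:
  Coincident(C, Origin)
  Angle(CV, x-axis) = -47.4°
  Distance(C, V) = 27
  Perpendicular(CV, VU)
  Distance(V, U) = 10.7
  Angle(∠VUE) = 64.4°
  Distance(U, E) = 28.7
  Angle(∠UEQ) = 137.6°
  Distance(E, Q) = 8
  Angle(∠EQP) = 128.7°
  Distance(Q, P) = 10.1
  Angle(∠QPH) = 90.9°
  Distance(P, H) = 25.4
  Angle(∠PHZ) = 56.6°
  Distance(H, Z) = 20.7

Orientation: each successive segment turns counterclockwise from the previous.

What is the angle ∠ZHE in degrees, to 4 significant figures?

18.52°

∠QPH = 90.9° gives PH at -19.00° from the x-axis; with |PH| = 25.4, H = (12.89, -22.66). ∠PHZ = 56.6° gives HZ at 104.4° from the x-axis; with |HZ| = 20.7, Z = (7.746, -2.608). Then cos ∠ZHE = HZ·HE / (|HZ||HE|), giving 18.52°.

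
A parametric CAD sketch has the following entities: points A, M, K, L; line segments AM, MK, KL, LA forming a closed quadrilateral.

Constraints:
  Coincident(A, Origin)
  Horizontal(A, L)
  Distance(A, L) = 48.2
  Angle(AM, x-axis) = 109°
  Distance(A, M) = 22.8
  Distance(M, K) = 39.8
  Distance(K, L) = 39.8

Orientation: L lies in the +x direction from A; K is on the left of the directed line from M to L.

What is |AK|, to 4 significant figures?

46.31

A is at the origin; A and L share the same y with |AL| = 48.2 and L in +x, so L = (48.2, 0). AM runs at 109.0° with |AM| = 22.8, so M = (-7.423, 21.56). K is determined by |MK| = 39.8 and |KL| = 39.8 together: it lies at the intersection of circle(M, 39.8) and circle(L, 39.8). With |ML| = 59.65, the foot of the radical line on ML is 29.83 from M and the perpendicular offset is √(39.8² − 29.83²) = 26.35. Taking the left-of-ML solution: K = (29.91, 35.35).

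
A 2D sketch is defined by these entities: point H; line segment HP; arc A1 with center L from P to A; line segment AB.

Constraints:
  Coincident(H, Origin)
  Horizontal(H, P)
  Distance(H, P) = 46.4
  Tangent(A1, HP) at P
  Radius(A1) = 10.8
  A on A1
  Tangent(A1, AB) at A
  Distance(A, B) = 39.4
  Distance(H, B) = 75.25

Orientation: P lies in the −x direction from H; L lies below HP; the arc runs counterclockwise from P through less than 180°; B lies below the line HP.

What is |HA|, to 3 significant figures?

58.3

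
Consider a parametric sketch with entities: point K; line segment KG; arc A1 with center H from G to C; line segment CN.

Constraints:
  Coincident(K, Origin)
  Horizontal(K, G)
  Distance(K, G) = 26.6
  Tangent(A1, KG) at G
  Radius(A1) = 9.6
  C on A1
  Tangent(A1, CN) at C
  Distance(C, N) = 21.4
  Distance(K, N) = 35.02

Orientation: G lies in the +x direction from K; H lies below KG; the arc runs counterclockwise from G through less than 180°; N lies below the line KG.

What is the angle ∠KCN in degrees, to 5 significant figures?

117.99°

K is at the origin; K and G share the same y with |KG| = 26.6 and G on the +x side, so G = (26.600, 0.0000). The tangent condition forces HG to be normal to KG, so H = G + (0, -9.6) = (26.600, -9.6000). Since HC ⟂ CN (tangency), |HN| = √(9.6² + 21.4²) = 23.455 regardless of where C sits on A1. So N lies on both circle(K, 35.02) and circle(H, 23.455); the below-KG intersection is N = (16.619, -30.825). C is the foot of the tangent from N: C = (17.002, -9.4286).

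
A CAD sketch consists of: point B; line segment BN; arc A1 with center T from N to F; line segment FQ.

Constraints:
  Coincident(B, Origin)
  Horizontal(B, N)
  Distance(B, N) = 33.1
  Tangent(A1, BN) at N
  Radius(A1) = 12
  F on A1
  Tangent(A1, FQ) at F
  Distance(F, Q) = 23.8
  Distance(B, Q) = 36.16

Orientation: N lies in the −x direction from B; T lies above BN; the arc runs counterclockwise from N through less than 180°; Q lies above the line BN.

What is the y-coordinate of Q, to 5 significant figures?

32.434

Checks: |TF| = 12.00 ✓; ∠(TF, FQ) = 90.00° ✓; |FQ| = 23.80 ✓; |BQ| = 36.16 ✓.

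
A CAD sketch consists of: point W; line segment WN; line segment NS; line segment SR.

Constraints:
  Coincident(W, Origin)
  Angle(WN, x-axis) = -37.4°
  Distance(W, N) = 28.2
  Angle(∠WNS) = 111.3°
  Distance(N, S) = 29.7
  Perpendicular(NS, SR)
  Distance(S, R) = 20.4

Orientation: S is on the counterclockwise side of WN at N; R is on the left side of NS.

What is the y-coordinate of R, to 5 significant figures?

15.733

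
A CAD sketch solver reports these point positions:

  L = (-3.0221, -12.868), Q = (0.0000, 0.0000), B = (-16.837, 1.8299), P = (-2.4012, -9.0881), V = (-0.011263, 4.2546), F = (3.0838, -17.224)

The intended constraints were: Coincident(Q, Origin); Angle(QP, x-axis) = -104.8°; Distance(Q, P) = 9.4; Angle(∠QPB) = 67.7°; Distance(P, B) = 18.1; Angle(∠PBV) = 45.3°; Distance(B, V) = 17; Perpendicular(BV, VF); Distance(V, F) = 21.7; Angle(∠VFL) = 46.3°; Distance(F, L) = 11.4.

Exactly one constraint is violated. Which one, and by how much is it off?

Distance(F, L) = 11.4 — off by 3.90.

Q = (0.00, 0.00) ✓; QP at -104.8° ✓; |QP| = 9.400 ✓; ∠QPB = 67.70° ✓; |PB| = 18.10 ✓; ∠PBV = 45.30° ✓; |BV| = 17.00 ✓; ∠(BV, VF) = 90.00° ✓; |VF| = 21.70 ✓; ∠VFL = 46.30° ✓; |FL| = 7.500 ✗.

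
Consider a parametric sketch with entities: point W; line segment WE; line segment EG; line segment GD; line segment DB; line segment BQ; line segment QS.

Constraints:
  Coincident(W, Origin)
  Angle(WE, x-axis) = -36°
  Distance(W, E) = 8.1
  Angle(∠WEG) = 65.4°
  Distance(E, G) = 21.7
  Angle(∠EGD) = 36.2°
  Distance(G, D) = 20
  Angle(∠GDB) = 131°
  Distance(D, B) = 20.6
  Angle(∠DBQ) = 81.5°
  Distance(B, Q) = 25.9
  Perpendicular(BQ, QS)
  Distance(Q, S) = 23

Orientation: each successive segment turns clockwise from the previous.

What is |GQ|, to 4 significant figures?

31.69

W is at the origin; WE runs at -36.0° with length 8.1, so E = (6.553, -4.761). ∠WEG = 65.4° gives EG at -150.6° from the x-axis; with |EG| = 21.7, G = (-12.35, -15.41). ∠EGD = 36.2° gives GD at 65.60° from the x-axis; with |GD| = 20.0, D = (-4.090, 2.800). ∠GDB = 131.0° gives DB at 16.60° from the x-axis; with |DB| = 20.6, B = (15.65, 8.685). ∠DBQ = 81.5° gives BQ at -81.90° from the x-axis; with |BQ| = 25.9, Q = (19.30, -16.96). Then |GQ| = |Q − G| = 31.69.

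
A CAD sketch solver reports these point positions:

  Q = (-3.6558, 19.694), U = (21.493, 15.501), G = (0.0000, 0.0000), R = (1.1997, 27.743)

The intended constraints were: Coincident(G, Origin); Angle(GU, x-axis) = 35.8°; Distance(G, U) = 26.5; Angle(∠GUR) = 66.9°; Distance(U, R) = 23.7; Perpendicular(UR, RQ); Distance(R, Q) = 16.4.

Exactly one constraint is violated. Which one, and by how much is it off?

Distance(R, Q) = 16.4 — off by 7.00.

G = (0.00, 0.00) ✓; GU at 35.80° ✓; |GU| = 26.50 ✓; ∠GUR = 66.90° ✓; |UR| = 23.70 ✓; ∠(UR, RQ) = 90.00° ✓; |RQ| = 9.400 ✗.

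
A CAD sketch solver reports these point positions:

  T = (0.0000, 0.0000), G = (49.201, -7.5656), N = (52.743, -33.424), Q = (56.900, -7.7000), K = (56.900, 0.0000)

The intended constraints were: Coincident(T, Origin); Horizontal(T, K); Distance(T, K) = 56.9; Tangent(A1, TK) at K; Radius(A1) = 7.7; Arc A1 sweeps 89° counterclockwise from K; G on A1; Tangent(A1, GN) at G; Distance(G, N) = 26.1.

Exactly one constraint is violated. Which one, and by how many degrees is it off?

Tangent(A1, GN) at G — off by 8.80°.

T = (0.00, 0.00) ✓; T.y = 0.00, K.y = 0.00 ✓; |TK| = 56.90 ✓; ∠(QK, KT) = 90.00° ✓; |QK| = 7.700 ✓; bearing(Q→G) − bearing(Q→K) = 89.00° ✓; |QG| = 7.700 ✓; ∠(QG, GN) = 81.20° ✗; |GN| = 26.10 ✓.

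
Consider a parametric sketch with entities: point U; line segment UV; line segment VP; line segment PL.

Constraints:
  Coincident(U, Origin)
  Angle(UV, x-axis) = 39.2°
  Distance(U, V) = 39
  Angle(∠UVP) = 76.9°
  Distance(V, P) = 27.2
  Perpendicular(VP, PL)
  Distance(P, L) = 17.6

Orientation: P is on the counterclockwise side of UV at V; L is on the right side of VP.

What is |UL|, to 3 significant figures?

58.5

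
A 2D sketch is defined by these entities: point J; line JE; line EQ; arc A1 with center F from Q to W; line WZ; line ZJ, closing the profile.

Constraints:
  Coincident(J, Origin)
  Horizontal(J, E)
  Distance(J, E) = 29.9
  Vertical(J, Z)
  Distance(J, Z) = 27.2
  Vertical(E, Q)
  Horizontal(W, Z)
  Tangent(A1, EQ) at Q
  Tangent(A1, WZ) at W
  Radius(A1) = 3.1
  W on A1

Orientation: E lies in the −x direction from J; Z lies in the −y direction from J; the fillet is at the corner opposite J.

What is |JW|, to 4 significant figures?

38.18

The virtual corner opposite J is at (-29.90, -27.20). A1 meets EQ tangentially, so FQ is at right angles to EQ and since A1 is tangent to WZ there, FW ⟂ WZ, with radius 3.1, so the center F sits 3.1 in from both sides at F = (-26.80, -24.10). That places the tangent points at Q = (-29.90, -24.10) on EQ and W = (-26.80, -27.20) on WZ. Then |JW| = |W − J| = 38.18.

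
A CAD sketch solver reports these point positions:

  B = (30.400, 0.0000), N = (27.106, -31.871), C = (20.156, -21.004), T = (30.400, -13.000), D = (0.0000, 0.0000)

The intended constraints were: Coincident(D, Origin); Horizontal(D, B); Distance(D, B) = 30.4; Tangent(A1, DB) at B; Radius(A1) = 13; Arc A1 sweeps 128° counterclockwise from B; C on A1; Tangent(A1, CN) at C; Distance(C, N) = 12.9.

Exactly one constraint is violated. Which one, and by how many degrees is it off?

Tangent(A1, CN) at C — off by 5.40°.

D = (0.00, 0.00) ✓; D.y = 0.00, B.y = 0.00 ✓; |DB| = 30.40 ✓; ∠(TB, BD) = 90.00° ✓; |TB| = 13.00 ✓; bearing(T→C) − bearing(T→B) = 128.0° ✓; |TC| = 13.00 ✓; ∠(TC, CN) = 95.40° ✗; |CN| = 12.90 ✓.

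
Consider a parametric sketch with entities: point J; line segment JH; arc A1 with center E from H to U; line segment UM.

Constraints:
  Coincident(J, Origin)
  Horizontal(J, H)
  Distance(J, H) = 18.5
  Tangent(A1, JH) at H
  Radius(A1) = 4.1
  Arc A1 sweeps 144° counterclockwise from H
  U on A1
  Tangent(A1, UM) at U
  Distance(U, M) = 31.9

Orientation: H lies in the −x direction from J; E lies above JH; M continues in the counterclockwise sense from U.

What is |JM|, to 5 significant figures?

49.398

On A1, H sits at bearing -90° from E; a 144° counterclockwise sweep puts U at bearing 54°, so U = E + 4.1·(cos 54°, sin 54°) = (-16.090, 7.4170). A1 meets UM tangentially, so EU is at right angles to UM, so UM runs along (−sin 54°, cos 54°); with |UM| = 31.9, M = (-41.898, 26.167). Then |JM| = |M − J| = 49.398.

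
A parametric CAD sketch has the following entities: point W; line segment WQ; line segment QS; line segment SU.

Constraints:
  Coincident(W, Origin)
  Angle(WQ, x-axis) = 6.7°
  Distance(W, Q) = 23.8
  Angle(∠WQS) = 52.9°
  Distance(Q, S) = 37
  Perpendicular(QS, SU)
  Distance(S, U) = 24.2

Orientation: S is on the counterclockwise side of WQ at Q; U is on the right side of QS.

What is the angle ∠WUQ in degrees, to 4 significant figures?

29.14°

W is at the origin; WQ runs at 6.7° with length 23.8, so Q = 23.8·(cos 6.7°, sin 6.7°) = (23.64, 2.777). ∠WQS = 52.9°, so QS runs at 6.7° + (180° − 52.9°) = 133.8° from the x-axis; with |QS| = 37.0, S = Q + 37.0·(cos 133.8°, sin 133.8°) = (-1.972, 29.48). QS ⟂ SU; with |SU| = 24.2 on the right of QS, U = S + 24.2·(0.7218, 0.6921) = (15.49, 46.23). Then cos ∠WUQ = UW·UQ / (|UW||UQ|), giving 29.14°.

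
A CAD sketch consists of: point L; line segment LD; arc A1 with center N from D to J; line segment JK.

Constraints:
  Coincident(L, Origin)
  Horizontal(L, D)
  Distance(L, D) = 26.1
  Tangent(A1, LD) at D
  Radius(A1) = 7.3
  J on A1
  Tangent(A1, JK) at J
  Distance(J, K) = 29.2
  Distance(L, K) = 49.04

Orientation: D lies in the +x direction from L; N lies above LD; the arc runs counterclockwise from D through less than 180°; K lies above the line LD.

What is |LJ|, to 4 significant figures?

34.23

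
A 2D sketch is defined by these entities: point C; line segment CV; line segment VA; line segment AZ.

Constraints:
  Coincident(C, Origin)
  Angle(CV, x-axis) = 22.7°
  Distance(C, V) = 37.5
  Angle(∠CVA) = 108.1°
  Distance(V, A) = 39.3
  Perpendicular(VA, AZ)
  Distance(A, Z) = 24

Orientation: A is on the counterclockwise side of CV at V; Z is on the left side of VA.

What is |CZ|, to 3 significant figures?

52.3

C is at the origin; CV runs at 22.7° with length 37.5, so V = 37.5·(cos 22.7°, sin 22.7°) = (34.6, 14.5). ∠CVA = 108.1°, so VA runs at 22.7° + (180° − 108.1°) = 94.6° from the x-axis; with |VA| = 39.3, A = V + 39.3·(cos 94.6°, sin 94.6°) = (31.4, 53.6). VA ⟂ AZ; with |AZ| = 24.0 on the left of VA, Z = A + 24.0·(-0.997, -0.0802) = (7.52, 51.7). Then |CZ| = |Z − C| = 52.3.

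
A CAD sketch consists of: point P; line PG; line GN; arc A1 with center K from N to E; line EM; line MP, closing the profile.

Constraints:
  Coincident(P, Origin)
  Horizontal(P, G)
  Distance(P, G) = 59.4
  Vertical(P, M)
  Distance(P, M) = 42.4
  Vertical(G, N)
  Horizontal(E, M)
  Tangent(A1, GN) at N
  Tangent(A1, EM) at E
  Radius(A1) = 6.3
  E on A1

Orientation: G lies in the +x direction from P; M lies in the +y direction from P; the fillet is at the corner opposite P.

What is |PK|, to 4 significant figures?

64.21

P is at the origin; PG is horizontal with |PG| = 59.4 and G on the +x side, so G = (59.40, 0.000). P and M share the same x with |PM| = 42.4 and M on the +y side, so M = (0.000, 42.40). The virtual corner opposite P is at (59.40, 42.40). Tangency of A1 to GN means the radius KN is perpendicular to GN and tangency of A1 to EM means the radius KE is perpendicular to EM, with radius 6.3, so the center K sits 6.3 in from both sides at K = (53.10, 36.10). Then |PK| = |K − P| = 64.21.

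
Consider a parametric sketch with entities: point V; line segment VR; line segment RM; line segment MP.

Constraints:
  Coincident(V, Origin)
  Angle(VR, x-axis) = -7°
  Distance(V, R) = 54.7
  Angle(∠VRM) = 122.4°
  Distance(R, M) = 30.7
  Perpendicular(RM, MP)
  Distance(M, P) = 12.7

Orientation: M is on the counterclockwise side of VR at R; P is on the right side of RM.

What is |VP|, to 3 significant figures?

84.1

V is at the origin; VR runs at -7.0° with length 54.7, so R = 54.7·(cos -7.0°, sin -7.0°) = (54.3, -6.67). ∠VRM = 122.4°, so RM runs at -7.0° + (180° − 122.4°) = 50.6° from the x-axis; with |RM| = 30.7, M = R + 30.7·(cos 50.6°, sin 50.6°) = (73.8, 17.1). RM is perpendicular to MP; with |MP| = 12.7 on the right of RM, P = M + 12.7·(0.773, -0.635) = (83.6, 9.00). Then |VP| = |P − V| = 84.1.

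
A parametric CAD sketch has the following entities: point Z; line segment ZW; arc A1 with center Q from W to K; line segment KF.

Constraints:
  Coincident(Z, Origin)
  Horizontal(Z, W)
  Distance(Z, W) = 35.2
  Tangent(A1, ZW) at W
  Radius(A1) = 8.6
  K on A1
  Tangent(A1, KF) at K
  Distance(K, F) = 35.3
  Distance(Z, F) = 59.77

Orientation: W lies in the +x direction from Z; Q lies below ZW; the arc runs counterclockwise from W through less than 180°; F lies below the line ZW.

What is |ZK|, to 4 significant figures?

29.56

Z is at the origin; Z and W share the same y with |ZW| = 35.2 and W on the +x side, so W = (35.20, 0.000). Since A1 is tangent to ZW there, QW ⟂ ZW, so Q = W + (0, -8.6) = (35.20, -8.600). Since QK ⟂ KF (tangency), |QF| = √(8.6² + 35.3²) = 36.33 regardless of where K sits on A1. So F lies on both circle(Z, 59.77) and circle(Q, 36.33); the below-ZW intersection is F = (39.74, -44.65). K is the foot of the tangent from F: K = (27.16, -11.66).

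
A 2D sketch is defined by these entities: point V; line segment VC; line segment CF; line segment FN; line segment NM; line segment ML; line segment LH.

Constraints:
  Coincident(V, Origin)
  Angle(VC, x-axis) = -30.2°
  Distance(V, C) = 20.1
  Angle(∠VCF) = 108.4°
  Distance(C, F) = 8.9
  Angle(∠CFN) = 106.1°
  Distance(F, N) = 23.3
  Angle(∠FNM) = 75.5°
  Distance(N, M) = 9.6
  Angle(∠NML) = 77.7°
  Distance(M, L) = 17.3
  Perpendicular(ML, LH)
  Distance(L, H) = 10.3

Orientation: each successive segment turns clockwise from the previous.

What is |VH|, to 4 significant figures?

27.92

∠NML = 77.7° gives ML at -22.50° from the x-axis; with |ML| = 17.3, L = (10.00, -17.74). ML is perpendicular to LH, so LH runs at -112.5°; with |LH| = 10.3, H = (6.059, -27.26). Then |VH| = |H − V| = 27.92.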